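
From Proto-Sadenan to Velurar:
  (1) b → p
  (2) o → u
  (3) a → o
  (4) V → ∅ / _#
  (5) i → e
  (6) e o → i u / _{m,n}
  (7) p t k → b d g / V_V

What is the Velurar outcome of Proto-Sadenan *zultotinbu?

Velurar: *zultotinbu > zultotinpu > zultutinpu > zultutinp > zultutenp > zultutinp > zultudinp  (by unconditioned shift, vowel merger, apocope, vowel merger, pre-nasal raising, intervocalic voicing)

zultudinp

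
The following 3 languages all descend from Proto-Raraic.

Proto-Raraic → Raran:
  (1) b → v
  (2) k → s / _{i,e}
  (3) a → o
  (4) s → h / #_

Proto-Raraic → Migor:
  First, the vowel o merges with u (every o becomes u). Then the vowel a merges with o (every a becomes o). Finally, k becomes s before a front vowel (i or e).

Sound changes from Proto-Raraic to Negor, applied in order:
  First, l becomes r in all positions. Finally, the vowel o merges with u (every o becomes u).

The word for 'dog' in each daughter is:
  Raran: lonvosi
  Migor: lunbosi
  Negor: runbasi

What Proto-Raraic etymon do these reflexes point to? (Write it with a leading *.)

Position 4: Raran has v, Migor has b, Negor has b. Migor preserves b here (none of its changes turn any other segment into b), so the proto-segment is *b.
Position 1: Raran has l, Migor has l, Negor has r. Raran preserves l here (none of its changes turn any other segment into l), so the proto-segment is *l.
This points to *lonbasi. Verify forward in each daughter:
Raran: start from *lonbasi.
  rule 1 (unconditioned shift): lonbasi → lonvasi
  rule 2: no change — lonvasi
  rule 3 (vowel merger): lonvasi → lonvosi
  rule 4: no change — lonvosi
  ⇒ Raran lonvosi
Migor: start from *lonbasi.
  rule 1 (vowel merger): lonbasi → lunbasi
  rule 2 (vowel merger): lunbasi → lunbosi
  rule 3: no change — lunbosi
  ⇒ Migor lunbosi
Negor: start from *lonbasi.
  rule 1 (unconditioned shift): lonbasi → ronbasi
  rule 2 (vowel merger): ronbasi → runbasi
  ⇒ Negor runbasi
*lonbasi is the unique common source.

*lonbasi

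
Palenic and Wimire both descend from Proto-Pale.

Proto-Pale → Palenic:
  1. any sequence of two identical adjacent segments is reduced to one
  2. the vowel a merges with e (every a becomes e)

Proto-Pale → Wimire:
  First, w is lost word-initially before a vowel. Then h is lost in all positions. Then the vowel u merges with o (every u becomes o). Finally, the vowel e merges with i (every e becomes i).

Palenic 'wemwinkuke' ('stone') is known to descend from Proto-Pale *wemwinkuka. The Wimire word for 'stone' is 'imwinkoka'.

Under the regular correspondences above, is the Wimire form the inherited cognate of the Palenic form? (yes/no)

yes

Derive the expected Wimire reflex of *wemwinkuka:
Wimire: start from *wemwinkuka.
  rule 1 (glide loss): wemwinkuka → emwinkuka
  rule 2: no change — emwinkuka
  rule 3 (vowel merger): emwinkuka → emwinkoka
  rule 4 (vowel merger): emwinkoka → imwinkoka
  ⇒ Wimire imwinkoka
Wimire 'imwinkoka' matches the regular reflex exactly, so the pair is cognate.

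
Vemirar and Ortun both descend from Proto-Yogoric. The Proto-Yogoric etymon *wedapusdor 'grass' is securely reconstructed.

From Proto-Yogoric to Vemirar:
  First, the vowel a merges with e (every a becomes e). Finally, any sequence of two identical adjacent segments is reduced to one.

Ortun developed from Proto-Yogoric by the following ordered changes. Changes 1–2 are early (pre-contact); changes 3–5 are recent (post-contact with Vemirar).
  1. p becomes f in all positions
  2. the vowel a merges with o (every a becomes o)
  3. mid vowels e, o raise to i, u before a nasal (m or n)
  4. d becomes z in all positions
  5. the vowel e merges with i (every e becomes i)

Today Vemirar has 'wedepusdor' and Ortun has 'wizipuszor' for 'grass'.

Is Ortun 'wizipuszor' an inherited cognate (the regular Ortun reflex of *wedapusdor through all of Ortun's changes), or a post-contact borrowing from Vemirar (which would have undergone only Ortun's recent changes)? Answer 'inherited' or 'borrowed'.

If inherited, *wedapusdor would pass through all of Ortun's changes:
Ortun: *wedapusdor > wedafusdor > wedofusdor > wezofuszor > wizofuszor  (by unconditioned shift, vowel merger, unconditioned shift, vowel merger)
If borrowed from Vemirar 'wedepusdor' after the early changes, it would undergo only the recent ones:
  rule 3 (pre-nasal raising): no change (wedepusdor)
  rule 4 (unconditioned shift): wedepusdor → wezepuszor
  rule 5 (vowel merger): wezepuszor → wizipuszor
  ⇒ as a loan: wizipuszor
Ortun 'wizipuszor' matches the loan outcome 'wizipuszor', not the inherited 'wizofuszor' — it skipped the early Ortun changes, so it was borrowed from Vemirar.

borrowed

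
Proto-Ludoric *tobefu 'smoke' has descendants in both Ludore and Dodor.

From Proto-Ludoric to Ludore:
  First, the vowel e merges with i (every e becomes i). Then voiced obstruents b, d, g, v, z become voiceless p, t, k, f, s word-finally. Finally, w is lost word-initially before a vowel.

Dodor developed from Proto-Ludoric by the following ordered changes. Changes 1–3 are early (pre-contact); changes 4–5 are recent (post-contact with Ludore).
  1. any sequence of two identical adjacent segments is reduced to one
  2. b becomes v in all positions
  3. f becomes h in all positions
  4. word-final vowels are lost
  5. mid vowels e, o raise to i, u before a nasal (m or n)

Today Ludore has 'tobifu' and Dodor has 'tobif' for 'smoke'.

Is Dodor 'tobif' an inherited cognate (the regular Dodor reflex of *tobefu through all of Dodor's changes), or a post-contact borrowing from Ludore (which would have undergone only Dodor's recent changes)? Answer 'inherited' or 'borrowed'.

borrowed

If inherited, *tobefu would pass through all of Dodor's changes:
Dodor: start from *tobefu.
  rule 1: no change — tobefu
  rule 2 (unconditioned shift): tobefu → tovefu
  rule 3 (unconditioned shift): tovefu → tovehu
  rule 4 (apocope): tovehu → toveh
  rule 5: no change — toveh
  ⇒ Dodor toveh
If borrowed from Ludore 'tobifu' after the early changes, it would undergo only the recent ones:
  rule 4 (apocope): tobifu → tobif
  rule 5 (pre-nasal raising): no change (tobif)
  ⇒ as a loan: tobif
Dodor 'tobif' matches the loan outcome 'tobif', not the inherited 'toveh' — it skipped the early Dodor changes, so it was borrowed from Ludore.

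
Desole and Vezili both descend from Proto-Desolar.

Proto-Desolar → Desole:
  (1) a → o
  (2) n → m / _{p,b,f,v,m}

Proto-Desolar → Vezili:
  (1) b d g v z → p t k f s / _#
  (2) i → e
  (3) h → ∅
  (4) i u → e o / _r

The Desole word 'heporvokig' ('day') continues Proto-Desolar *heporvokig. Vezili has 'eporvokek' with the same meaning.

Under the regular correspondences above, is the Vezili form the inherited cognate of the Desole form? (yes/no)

Derive the expected Vezili reflex of *heporvokig:
Vezili: *heporvokig
  heporvokig → heporvokik   [final devoicing]
  heporvokik → heporvokek   [vowel merger]
  heporvokek → eporvokek   [h-loss]
  eporvokek (rule 4 does not apply)
  giving Vezili eporvokek.
Vezili 'eporvokek' matches the regular reflex exactly, so the pair is cognate.

yes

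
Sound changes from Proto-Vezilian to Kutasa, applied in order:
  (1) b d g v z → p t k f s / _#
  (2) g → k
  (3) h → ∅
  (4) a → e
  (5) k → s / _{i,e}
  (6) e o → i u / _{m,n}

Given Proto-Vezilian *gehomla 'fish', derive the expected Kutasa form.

Kutasa: start from *gehomla.
  rule 1: no change — gehomla
  rule 2 (unconditioned shift): gehomla → kehomla
  rule 3 (h-loss): kehomla → keomla
  rule 4 (vowel merger): keomla → keomle
  rule 5 (palatalisation): keomle → seomle
  rule 6 (pre-nasal raising): seomle → seumle
  ⇒ Kutasa seumle

seumle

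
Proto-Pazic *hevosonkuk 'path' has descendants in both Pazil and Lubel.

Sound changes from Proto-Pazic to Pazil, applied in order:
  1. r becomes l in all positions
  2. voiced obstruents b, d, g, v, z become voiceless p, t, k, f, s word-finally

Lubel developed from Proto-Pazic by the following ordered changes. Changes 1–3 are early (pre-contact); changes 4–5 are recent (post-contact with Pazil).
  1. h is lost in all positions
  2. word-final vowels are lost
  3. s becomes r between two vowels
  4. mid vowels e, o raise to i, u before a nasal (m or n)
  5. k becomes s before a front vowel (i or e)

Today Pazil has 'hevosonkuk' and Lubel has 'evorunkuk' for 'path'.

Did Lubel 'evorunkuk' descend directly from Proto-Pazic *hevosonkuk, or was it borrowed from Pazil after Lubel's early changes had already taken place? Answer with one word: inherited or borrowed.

inherited

If inherited, *hevosonkuk would pass through all of Lubel's changes:
Lubel: *hevosonkuk
  hevosonkuk → evosonkuk   [h-loss]
  evosonkuk (rule 2 does not apply)
  evosonkuk → evoronkuk   [rhotacism]
  evoronkuk → evorunkuk   [pre-nasal raising]
  evorunkuk (rule 5 does not apply)
  giving Lubel evorunkuk.
If borrowed from Pazil 'hevosonkuk' after the early changes, it would undergo only the recent ones:
  rule 4 (pre-nasal raising): hevosonkuk → hevosunkuk
  rule 5 (palatalisation): no change (hevosunkuk)
  ⇒ as a loan: hevosunkuk
Lubel 'evorunkuk' matches the inherited outcome exactly, so it is an inherited cognate, not a loan.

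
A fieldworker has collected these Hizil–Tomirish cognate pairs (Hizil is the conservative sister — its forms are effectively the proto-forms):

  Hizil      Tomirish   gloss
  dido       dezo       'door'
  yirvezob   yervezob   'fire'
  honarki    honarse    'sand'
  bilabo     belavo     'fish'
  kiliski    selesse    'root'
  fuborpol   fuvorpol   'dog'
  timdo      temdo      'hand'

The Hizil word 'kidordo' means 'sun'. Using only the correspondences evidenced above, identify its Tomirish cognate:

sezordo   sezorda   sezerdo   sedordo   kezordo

kiliski ~ selesse — Hizil k corresponds to Tomirish s word-initially before a front vowel.
dido ~ dezo, bilabo ~ belavo — Hizil i corresponds to Tomirish e after a consonant, before a consonant other than r, m, n, p, b, f, v.
dido ~ dezo — Hizil d corresponds to Tomirish z between vowels (before a back vowel).
Applying these to Hizil 'kidordo':
  kidordo → sidordo   (k→s word-initially before a front vowel)
  sidordo → sedordo   (i→e after a consonant, before a consonant other than r, m, n, p, b, f, v)
  sedordo → sezordo   (d→z between vowels (before a back vowel))
So the Tomirish cognate is 'sezordo'.

sezordo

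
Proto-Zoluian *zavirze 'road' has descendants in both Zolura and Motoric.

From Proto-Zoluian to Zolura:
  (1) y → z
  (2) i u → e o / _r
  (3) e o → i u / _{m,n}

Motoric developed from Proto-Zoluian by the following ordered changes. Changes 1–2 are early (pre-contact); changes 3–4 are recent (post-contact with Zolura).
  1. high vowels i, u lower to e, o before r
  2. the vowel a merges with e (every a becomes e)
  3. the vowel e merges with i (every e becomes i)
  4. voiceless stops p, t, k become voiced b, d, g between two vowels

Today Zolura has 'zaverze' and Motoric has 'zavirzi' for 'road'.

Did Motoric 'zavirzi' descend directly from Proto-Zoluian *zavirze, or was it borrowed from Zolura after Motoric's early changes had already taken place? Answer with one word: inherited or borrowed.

borrowed

If inherited, *zavirze would pass through all of Motoric's changes:
Motoric: start from *zavirze.
  rule 1 (pre-rhotic lowering): zavirze → zaverze
  rule 2 (vowel merger): zaverze → zeverze
  rule 3 (vowel merger): zeverze → zivirzi
  rule 4: no change — zivirzi
  ⇒ Motoric zivirzi
If borrowed from Zolura 'zaverze' after the early changes, it would undergo only the recent ones:
  rule 3 (vowel merger): zaverze → zavirzi
  rule 4 (intervocalic voicing): no change (zavirzi)
  ⇒ as a loan: zavirzi
Motoric 'zavirzi' matches the loan outcome 'zavirzi', not the inherited 'zivirzi' — it skipped the early Motoric changes, so it was borrowed from Zolura.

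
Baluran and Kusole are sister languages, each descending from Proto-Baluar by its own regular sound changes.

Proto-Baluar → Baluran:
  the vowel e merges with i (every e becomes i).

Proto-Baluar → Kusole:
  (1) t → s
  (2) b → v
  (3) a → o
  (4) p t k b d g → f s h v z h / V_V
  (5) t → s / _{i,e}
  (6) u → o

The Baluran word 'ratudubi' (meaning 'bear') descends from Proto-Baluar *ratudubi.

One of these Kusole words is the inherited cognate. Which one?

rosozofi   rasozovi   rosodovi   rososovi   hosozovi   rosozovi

Kusole: *ratudubi > rasudubi > rasuduvi > rosuduvi > rosuzuvi > rosozovi  (by unconditioned shift, unconditioned shift, vowel merger, intervocalic lenition, vowel merger)
Only 'rosozovi' matches the regular Kusole development of *ratudubi.

rosozovi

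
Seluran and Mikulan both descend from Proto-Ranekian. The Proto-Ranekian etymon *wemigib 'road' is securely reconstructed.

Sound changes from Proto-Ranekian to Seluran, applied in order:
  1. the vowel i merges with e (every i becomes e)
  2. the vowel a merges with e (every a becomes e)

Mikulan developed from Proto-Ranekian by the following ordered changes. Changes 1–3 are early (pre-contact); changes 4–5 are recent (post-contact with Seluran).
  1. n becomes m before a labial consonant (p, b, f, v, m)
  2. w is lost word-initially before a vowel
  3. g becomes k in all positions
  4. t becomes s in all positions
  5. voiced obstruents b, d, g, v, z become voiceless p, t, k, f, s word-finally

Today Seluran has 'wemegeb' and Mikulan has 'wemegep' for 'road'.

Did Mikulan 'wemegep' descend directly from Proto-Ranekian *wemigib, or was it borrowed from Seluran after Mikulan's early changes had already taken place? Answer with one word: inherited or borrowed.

If inherited, *wemigib would pass through all of Mikulan's changes:
Mikulan: start from *wemigib.
  rule 1: no change — wemigib
  rule 2 (glide loss): wemigib → emigib
  rule 3 (unconditioned shift): emigib → emikib
  rule 4: no change — emikib
  rule 5 (final devoicing): emikib → emikip
  ⇒ Mikulan emikip
If borrowed from Seluran 'wemegeb' after the early changes, it would undergo only the recent ones:
  rule 4 (unconditioned shift): no change (wemegeb)
  rule 5 (final devoicing): wemegeb → wemegep
  ⇒ as a loan: wemegep
Mikulan 'wemegep' matches the loan outcome 'wemegep', not the inherited 'emikip' — it skipped the early Mikulan changes, so it was borrowed from Seluran.

borrowed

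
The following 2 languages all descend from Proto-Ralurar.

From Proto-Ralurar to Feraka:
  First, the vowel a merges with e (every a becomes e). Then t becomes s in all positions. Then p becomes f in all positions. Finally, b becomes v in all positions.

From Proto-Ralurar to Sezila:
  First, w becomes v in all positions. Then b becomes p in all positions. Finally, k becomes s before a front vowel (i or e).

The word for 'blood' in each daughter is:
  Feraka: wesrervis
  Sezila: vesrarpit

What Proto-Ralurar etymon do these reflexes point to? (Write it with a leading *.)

*wesrarbit

Position 9: Feraka has s, Sezila has t. Sezila preserves t here (none of its changes turn any other segment into t), so the proto-segment is *t.
Position 5: Feraka has e, Sezila has a. Sezila preserves a here (none of its changes turn any other segment into a), so the proto-segment is *a.
This points to *wesrarbit. Verify forward in each daughter:
Feraka: *wesrarbit
  wesrarbit → wesrerbit   [vowel merger]
  wesrerbit → wesrerbis   [unconditioned shift]
  wesrerbis (rule 3 does not apply)
  wesrerbis → wesrervis   [unconditioned shift]
  giving Feraka wesrervis.
Sezila: *wesrarbit
  wesrarbit → vesrarbit   [unconditioned shift]
  vesrarbit → vesrarpit   [unconditioned shift]
  vesrarpit (rule 3 does not apply)
  giving Sezila vesrarpit.
Only *wesrarbit yields all of Feraka wesrervis, Sezila vesrarpit.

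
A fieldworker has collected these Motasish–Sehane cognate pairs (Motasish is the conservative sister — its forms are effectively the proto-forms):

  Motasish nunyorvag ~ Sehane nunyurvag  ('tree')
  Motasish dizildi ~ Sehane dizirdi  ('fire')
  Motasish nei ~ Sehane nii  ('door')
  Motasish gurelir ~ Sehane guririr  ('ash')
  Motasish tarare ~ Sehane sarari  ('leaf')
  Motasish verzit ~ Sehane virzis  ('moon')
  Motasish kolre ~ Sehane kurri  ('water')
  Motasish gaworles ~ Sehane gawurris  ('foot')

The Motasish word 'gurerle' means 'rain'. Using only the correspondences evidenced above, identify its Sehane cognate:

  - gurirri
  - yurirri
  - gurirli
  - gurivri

verzit ~ virzis — Motasish e corresponds to Sehane i after a consonant, before r.
gaworles ~ gawurris — Motasish l corresponds to Sehane r after a consonant, before a front vowel.
tarare ~ sarari, kolre ~ kurri — Motasish e corresponds to Sehane i word-finally.
Applying these to Motasish 'gurerle':
  gurerle → gurirle   (e→i after a consonant, before r)
  gurirle → gurirre   (l→r after a consonant, before a front vowel)
  gurirre → gurirri   (e→i word-finally)
So the Sehane cognate is 'gurirri'.

gurirri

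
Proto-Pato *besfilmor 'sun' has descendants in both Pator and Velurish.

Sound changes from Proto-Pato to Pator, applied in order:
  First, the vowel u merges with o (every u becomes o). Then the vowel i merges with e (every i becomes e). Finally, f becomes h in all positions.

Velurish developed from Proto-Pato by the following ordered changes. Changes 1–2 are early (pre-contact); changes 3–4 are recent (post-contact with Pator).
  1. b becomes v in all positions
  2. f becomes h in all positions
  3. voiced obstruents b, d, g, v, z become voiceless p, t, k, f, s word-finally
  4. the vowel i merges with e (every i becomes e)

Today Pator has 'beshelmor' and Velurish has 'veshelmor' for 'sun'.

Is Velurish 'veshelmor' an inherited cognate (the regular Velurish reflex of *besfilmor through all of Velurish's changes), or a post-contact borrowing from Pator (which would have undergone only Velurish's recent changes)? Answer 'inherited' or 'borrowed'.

If inherited, *besfilmor would pass through all of Velurish's changes:
Velurish: *besfilmor > vesfilmor > veshilmor > veshelmor  (by unconditioned shift, unconditioned shift, vowel merger)
If borrowed from Pator 'beshelmor' after the early changes, it would undergo only the recent ones:
  rule 3 (final devoicing): no change (beshelmor)
  rule 4 (vowel merger): no change (beshelmor)
  ⇒ as a loan: beshelmor
Velurish 'veshelmor' matches the inherited outcome exactly, so it is an inherited cognate, not a loan.

inherited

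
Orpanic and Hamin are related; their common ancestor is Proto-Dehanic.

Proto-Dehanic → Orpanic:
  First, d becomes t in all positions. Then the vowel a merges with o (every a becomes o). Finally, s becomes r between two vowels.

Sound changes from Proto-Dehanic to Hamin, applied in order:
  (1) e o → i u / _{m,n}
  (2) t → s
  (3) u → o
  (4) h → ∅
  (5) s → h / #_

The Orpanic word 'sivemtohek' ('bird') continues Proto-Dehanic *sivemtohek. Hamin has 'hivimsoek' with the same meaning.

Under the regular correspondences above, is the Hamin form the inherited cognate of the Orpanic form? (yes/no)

yes

Derive the expected Hamin reflex of *sivemtohek:
Hamin: start from *sivemtohek.
  rule 1 (pre-nasal raising): sivemtohek → sivimtohek
  rule 2 (unconditioned shift): sivimtohek → sivimsohek
  rule 3: no change — sivimsohek
  rule 4 (h-loss): sivimsohek → sivimsoek
  rule 5 (debuccalisation): sivimsoek → hivimsoek
  ⇒ Hamin hivimsoek
Hamin 'hivimsoek' matches the regular reflex exactly, so the pair is cognate.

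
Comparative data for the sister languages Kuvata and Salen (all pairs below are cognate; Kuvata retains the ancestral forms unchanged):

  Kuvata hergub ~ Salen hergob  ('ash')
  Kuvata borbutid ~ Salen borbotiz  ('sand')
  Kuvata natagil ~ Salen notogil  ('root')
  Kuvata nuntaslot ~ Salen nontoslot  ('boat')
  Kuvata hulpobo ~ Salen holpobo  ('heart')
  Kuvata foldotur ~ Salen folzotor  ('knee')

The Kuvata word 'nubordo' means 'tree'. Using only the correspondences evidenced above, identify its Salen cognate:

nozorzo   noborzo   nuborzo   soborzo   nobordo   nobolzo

hergub ~ hergob — Kuvata u corresponds to Salen o after a consonant, before a labial obstruent.
foldotur ~ folzotor — Kuvata d corresponds to Salen z after a consonant, before a back vowel.
Applying these to Kuvata 'nubordo':
  nubordo → nobordo   (u→o after a consonant, before a labial obstruent)
  nobordo → noborzo   (d→z after a consonant, before a back vowel)
So the Salen cognate is 'noborzo'.

noborzo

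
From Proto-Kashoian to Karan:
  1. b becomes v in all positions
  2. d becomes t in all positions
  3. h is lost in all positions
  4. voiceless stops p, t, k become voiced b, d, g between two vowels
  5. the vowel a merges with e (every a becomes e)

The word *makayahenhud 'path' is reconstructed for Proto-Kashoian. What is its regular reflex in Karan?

Karan: *makayahenhud > makayahenhut > makayaenut > magayaenut > megeyeenut  (by unconditioned shift, h-loss, intervocalic voicing, vowel merger)

megeyeenut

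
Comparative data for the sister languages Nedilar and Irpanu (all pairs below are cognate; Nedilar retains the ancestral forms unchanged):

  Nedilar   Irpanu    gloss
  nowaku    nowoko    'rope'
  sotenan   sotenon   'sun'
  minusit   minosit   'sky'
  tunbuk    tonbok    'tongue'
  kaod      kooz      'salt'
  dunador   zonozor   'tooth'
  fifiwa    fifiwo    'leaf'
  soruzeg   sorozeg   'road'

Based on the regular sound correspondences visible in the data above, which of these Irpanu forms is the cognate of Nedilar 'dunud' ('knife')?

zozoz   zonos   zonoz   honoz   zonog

dunador ~ zonozor — Nedilar d corresponds to Irpanu z word-initially before a back vowel.
tunbuk ~ tonbok, dunador ~ zonozor — Nedilar u corresponds to Irpanu o after a consonant, before a nasal.
minusit ~ minosit, tunbuk ~ tonbok — Nedilar u corresponds to Irpanu o after a consonant, before a consonant other than r, m, n, p, b, f, v.
kaod ~ kooz — Nedilar d corresponds to Irpanu z word-finally.
Applying these to Nedilar 'dunud':
  dunud → zunud   (d→z word-initially before a back vowel)
  zunud → zonud   (u→o after a consonant, before a nasal)
  zonud → zonod   (u→o after a consonant, before a consonant other than r, m, n, p, b, f, v)
  zonod → zonoz   (d→z word-finally)
So the Irpanu cognate is 'zonoz'.

zonoz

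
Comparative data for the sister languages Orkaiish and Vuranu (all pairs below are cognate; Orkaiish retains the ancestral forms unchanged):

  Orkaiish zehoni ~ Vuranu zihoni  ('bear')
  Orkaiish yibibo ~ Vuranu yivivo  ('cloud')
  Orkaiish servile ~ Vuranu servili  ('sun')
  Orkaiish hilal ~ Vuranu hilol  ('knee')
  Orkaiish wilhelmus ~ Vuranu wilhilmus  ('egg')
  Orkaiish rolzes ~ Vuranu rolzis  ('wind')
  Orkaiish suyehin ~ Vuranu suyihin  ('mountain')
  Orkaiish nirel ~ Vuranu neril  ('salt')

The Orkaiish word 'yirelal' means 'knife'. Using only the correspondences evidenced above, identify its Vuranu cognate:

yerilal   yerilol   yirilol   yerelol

yerilol

nirel ~ neril — Orkaiish i corresponds to Vuranu e after a consonant, before r.
zehoni ~ zihoni, wilhelmus ~ wilhilmus — Orkaiish e corresponds to Vuranu i after a consonant, before a consonant other than r, m, n, p, b, f, v.
hilal ~ hilol — Orkaiish a corresponds to Vuranu o after a consonant, before a consonant other than r, m, n, p, b, f, v.
Applying these to Orkaiish 'yirelal':
  yirelal → yerelal   (i→e after a consonant, before r)
  yerelal → yerilal   (e→i after a consonant, before a consonant other than r, m, n, p, b, f, v)
  yerilal → yerilol   (a→o after a consonant, before a consonant other than r, m, n, p, b, f, v)
So the Vuranu cognate is 'yerilol'.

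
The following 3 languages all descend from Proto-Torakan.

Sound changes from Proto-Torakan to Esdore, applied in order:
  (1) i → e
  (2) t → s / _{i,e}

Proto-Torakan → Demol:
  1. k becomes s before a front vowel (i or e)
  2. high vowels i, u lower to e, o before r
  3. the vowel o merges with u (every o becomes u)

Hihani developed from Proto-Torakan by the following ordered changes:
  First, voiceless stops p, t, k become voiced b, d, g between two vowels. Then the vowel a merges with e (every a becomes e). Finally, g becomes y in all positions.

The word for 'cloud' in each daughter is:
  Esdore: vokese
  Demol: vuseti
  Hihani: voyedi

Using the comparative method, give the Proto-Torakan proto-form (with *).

*voketi

Position 5: Esdore has s, Demol has t, Hihani has d. Demol preserves t here (none of its changes turn any other segment into t), so the proto-segment is *t.
Position 3: Esdore has k, Demol has s, Hihani has y. Esdore preserves k here (none of its changes turn any other segment into k), so the proto-segment is *k.
This points to *voketi. Verify forward in each daughter:
Esdore: *voketi > vokete > vokese  (by vowel merger, palatalisation)
Demol: start from *voketi.
  rule 1 (palatalisation): voketi → voseti
  rule 2: no change — voseti
  rule 3 (vowel merger): voseti → vuseti
  ⇒ Demol vuseti
Hihani: *voketi > vogedi > voyedi  (by intervocalic voicing, unconditioned shift)
Only *voketi yields all of Esdore vokese, Demol vuseti, Hihani voyedi.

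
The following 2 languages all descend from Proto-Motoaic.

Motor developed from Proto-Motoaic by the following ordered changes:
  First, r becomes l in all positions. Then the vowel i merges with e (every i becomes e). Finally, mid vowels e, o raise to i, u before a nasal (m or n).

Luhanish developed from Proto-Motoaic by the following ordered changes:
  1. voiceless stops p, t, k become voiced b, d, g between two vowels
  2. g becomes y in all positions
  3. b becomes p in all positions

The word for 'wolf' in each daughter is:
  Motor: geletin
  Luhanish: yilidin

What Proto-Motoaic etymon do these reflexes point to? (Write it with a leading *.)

*gilitin

Position 5: Motor has t, Luhanish has d. Motor preserves t here (none of its changes turn any other segment into t), so the proto-segment is *t.
Position 2: Motor has e, Luhanish has i. Luhanish preserves i here (none of its changes turn any other segment into i), so the proto-segment is *i.
Position 1: Motor has g, Luhanish has y. Motor preserves g here (none of its changes turn any other segment into g), so the proto-segment is *g.
Verify the candidate proto-form against each daughter:
Motor: *gilitin
  gilitin (rule 1 does not apply)
  gilitin → geleten   [vowel merger]
  geleten → geletin   [pre-nasal raising]
  giving Motor geletin.
Luhanish: *gilitin > gilidin > yilidin  (by intervocalic voicing, unconditioned shift)
No other proto-form is consistent with every reflex, so the reconstruction is *gilitin.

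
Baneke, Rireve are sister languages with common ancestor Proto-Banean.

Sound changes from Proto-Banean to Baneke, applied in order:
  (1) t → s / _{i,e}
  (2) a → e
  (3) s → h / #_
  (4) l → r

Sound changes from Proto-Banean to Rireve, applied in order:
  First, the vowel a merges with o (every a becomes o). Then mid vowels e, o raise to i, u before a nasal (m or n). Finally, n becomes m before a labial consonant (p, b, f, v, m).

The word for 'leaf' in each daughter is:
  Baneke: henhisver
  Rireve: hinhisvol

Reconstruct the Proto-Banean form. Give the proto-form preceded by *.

Position 8: Baneke has e, Rireve has o. Taking the neighbouring segments as reconstructed: Baneke e could go back to *a or *e; Rireve o could go back to *a or *o — the one source consistent with every daughter is *a.
Position 2: Baneke has e, Rireve has i. Taking the neighbouring segments as reconstructed: Baneke e could go back to *a or *e; Rireve i could go back to *e or *i — the one source consistent with every daughter is *e.
Position 9: Baneke has r, Rireve has l. Rireve preserves l here (none of its changes turn any other segment into l), so the proto-segment is *l.
The remaining positions agree across the daughters. Check the candidate against every language:
Baneke: start from *henhisval.
  rule 1: no change — henhisval
  rule 2 (vowel merger): henhisval → henhisvel
  rule 3: no change — henhisvel
  rule 4 (unconditioned shift): henhisvel → henhisver
  ⇒ Baneke henhisver
Rireve: *henhisval
  henhisval → henhisvol   [vowel merger]
  henhisvol → hinhisvol   [pre-nasal raising]
  hinhisvol (rule 3 does not apply)
  giving Rireve hinhisvol.
*henhisval is the unique common source.

*henhisval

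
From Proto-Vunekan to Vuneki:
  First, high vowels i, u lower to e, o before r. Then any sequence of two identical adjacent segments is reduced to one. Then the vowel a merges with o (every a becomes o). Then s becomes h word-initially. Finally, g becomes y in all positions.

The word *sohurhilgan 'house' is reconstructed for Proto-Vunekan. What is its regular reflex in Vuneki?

hohorhilyon

Vuneki: start from *sohurhilgan.
  rule 1 (pre-rhotic lowering): sohurhilgan → sohorhilgan
  rule 2: no change — sohorhilgan
  rule 3 (vowel merger): sohorhilgan → sohorhilgon
  rule 4 (debuccalisation): sohorhilgon → hohorhilgon
  rule 5 (unconditioned shift): hohorhilgon → hohorhilyon
  ⇒ Vuneki hohorhilyon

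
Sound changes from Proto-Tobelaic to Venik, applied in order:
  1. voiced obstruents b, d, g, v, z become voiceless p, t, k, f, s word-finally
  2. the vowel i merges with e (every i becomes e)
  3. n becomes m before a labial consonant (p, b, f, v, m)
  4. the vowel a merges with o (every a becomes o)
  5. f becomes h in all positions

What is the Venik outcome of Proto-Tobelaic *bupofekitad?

bupoheketot

Venik: start from *bupofekitad.
  rule 1 (final devoicing): bupofekitad → bupofekitat
  rule 2 (vowel merger): bupofekitat → bupofeketat
  rule 3: no change — bupofeketat
  rule 4 (vowel merger): bupofeketat → bupofeketot
  rule 5 (unconditioned shift): bupofeketot → bupoheketot
  ⇒ Venik bupoheketot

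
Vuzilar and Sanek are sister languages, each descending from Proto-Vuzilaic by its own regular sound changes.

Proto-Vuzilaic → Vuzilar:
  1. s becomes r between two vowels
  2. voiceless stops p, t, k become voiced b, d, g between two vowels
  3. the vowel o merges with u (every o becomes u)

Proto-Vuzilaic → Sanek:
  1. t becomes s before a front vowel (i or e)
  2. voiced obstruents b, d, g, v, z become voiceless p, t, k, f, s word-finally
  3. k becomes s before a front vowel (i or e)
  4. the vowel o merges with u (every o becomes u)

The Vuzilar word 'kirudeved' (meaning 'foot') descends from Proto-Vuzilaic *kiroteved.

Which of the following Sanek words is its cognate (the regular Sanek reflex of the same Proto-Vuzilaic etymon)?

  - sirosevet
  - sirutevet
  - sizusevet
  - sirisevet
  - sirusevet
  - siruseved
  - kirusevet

sirusevet

Sanek: *kiroteved
  kiroteved → kiroseved   [palatalisation]
  kiroseved → kirosevet   [final devoicing]
  kirosevet → sirosevet   [palatalisation]
  sirosevet → sirusevet   [vowel merger]
  giving Sanek sirusevet.
The other candidates each miss or misapply at least one Sanek change.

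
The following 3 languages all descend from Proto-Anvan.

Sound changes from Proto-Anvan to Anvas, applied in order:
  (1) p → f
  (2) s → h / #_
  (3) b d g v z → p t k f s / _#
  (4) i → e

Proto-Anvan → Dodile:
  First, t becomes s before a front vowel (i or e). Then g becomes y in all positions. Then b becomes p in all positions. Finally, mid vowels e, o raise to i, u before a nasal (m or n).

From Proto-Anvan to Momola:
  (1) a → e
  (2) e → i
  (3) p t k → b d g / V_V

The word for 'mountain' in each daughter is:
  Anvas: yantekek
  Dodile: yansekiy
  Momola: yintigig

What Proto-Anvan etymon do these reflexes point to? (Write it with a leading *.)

Position 7: Anvas has e, Dodile has i, Momola has i. Taking the neighbouring segments as reconstructed: Anvas e could go back to *e or *i; Dodile i can only go back to *i; Momola i could go back to *a or *e or *i — the one source consistent with every daughter is *i.
Position 2: Anvas has a, Dodile has a, Momola has i. Anvas preserves a here (none of its changes turn any other segment into a), so the proto-segment is *a.
Position 6: Anvas has k, Dodile has k, Momola has g. Dodile preserves k here (none of its changes turn any other segment into k), so the proto-segment is *k.
Verify the candidate proto-form against each daughter:
Anvas: start from *yantekig.
  rule 1: no change — yantekig
  rule 2: no change — yantekig
  rule 3 (final devoicing): yantekig → yantekik
  rule 4 (vowel merger): yantekik → yantekek
  ⇒ Anvas yantekek
Dodile: *yantekig > yansekig > yansekiy  (by palatalisation, unconditioned shift)
Momola: start from *yantekig.
  rule 1 (vowel merger): yantekig → yentekig
  rule 2 (vowel merger): yentekig → yintikig
  rule 3 (intervocalic voicing): yintikig → yintigig
  ⇒ Momola yintigig
Only *yantekig yields all of Anvas yantekek, Dodile yansekiy, Momola yintigig.

*yantekig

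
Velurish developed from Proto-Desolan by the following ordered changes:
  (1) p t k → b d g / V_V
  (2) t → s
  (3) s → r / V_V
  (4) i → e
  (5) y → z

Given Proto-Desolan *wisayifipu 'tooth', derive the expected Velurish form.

werazefebu

Velurish: start from *wisayifipu.
  rule 1 (intervocalic voicing): wisayifipu → wisayifibu
  rule 2: no change — wisayifibu
  rule 3 (rhotacism): wisayifibu → wirayifibu
  rule 4 (vowel merger): wirayifibu → werayefebu
  rule 5 (unconditioned shift): werayefebu → werazefebu
  ⇒ Velurish werazefebu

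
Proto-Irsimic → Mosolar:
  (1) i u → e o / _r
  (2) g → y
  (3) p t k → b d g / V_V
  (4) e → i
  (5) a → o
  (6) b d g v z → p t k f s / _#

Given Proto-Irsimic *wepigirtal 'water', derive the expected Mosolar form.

wibiyirtol

Mosolar: start from *wepigirtal.
  rule 1 (pre-rhotic lowering): wepigirtal → wepigertal
  rule 2 (unconditioned shift): wepigertal → wepiyertal
  rule 3 (intervocalic voicing): wepiyertal → webiyertal
  rule 4 (vowel merger): webiyertal → wibiyirtal
  rule 5 (vowel merger): wibiyirtal → wibiyirtol
  rule 6: no change — wibiyirtol
  ⇒ Mosolar wibiyirtol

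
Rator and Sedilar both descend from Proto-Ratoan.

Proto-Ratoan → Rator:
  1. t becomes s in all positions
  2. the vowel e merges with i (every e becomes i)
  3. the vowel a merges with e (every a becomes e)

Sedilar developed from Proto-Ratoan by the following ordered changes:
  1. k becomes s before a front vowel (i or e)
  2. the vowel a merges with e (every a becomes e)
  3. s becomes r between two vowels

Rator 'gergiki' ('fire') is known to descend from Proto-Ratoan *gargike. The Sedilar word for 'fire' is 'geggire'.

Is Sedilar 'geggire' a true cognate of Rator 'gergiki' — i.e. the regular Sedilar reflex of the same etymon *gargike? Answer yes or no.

no

Derive the expected Sedilar reflex of *gargike:
Sedilar: *gargike
  gargike → gargise   [palatalisation]
  gargise → gergise   [vowel merger]
  gergise → gergire   [rhotacism]
  giving Sedilar gergire.
The regular Sedilar reflex would be 'gergire', but the attested form is 'geggire'. The correspondence is irregular, so they are not cognates (the Sedilar form has a different source).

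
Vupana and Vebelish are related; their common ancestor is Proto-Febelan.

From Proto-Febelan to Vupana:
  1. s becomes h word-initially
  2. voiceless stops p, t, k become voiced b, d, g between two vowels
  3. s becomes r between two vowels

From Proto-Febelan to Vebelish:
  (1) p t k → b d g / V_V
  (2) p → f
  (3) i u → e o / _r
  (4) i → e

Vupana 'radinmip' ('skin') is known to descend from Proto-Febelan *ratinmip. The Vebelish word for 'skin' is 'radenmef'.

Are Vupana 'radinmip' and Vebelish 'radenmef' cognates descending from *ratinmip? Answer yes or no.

yes

Derive the expected Vebelish reflex of *ratinmip:
Vebelish: start from *ratinmip.
  rule 1 (intervocalic voicing): ratinmip → radinmip
  rule 2 (unconditioned shift): radinmip → radinmif
  rule 3: no change — radinmif
  rule 4 (vowel merger): radinmif → radenmef
  ⇒ Vebelish radenmef
Vebelish 'radenmef' matches the regular reflex exactly, so the pair is cognate.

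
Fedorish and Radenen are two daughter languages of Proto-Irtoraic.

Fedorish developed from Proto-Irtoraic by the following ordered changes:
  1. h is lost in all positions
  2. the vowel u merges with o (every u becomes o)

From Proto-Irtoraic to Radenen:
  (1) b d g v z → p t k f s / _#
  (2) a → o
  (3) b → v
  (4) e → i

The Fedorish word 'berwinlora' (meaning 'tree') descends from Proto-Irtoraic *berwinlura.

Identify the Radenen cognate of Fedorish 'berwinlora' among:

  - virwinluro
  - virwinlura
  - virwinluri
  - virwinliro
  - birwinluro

virwinluro

Radenen: *berwinlura
  berwinlura (rule 1 does not apply)
  berwinlura → berwinluro   [vowel merger]
  berwinluro → verwinluro   [unconditioned shift]
  verwinluro → virwinluro   [vowel merger]
  giving Radenen virwinluro.
The other candidates each miss or misapply at least one Radenen change.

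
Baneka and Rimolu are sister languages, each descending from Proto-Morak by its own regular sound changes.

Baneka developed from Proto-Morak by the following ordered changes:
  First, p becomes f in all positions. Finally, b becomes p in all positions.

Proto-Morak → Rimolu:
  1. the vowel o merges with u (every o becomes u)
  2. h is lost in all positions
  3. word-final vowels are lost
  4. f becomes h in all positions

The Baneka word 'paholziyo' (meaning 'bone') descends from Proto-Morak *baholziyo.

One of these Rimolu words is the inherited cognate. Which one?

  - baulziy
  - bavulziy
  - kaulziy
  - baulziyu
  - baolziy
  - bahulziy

baulziy

Rimolu: *baholziyo
  baholziyo → bahulziyu   [vowel merger]
  bahulziyu → baulziyu   [h-loss]
  baulziyu → baulziy   [apocope]
  baulziy (rule 4 does not apply)
  giving Rimolu baulziy.
The other candidates each miss or misapply at least one Rimolu change.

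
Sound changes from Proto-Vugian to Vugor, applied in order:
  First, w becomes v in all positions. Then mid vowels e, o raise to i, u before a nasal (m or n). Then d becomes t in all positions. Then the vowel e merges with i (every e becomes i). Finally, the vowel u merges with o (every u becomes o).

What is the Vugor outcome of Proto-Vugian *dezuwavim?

tizovavim

Vugor: *dezuwavim
  dezuwavim → dezuvavim   [unconditioned shift]
  dezuvavim (rule 2 does not apply)
  dezuvavim → tezuvavim   [unconditioned shift]
  tezuvavim → tizuvavim   [vowel merger]
  tizuvavim → tizovavim   [vowel merger]
  giving Vugor tizovavim.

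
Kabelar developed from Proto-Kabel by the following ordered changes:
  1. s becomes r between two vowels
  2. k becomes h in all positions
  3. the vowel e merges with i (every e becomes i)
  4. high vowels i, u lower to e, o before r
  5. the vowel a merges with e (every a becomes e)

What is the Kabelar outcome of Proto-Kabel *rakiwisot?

rehiwerot

Kabelar: start from *rakiwisot.
  rule 1 (rhotacism): rakiwisot → rakiwirot
  rule 2 (unconditioned shift): rakiwirot → rahiwirot
  rule 3: no change — rahiwirot
  rule 4 (pre-rhotic lowering): rahiwirot → rahiwerot
  rule 5 (vowel merger): rahiwerot → rehiwerot
  ⇒ Kabelar rehiwerot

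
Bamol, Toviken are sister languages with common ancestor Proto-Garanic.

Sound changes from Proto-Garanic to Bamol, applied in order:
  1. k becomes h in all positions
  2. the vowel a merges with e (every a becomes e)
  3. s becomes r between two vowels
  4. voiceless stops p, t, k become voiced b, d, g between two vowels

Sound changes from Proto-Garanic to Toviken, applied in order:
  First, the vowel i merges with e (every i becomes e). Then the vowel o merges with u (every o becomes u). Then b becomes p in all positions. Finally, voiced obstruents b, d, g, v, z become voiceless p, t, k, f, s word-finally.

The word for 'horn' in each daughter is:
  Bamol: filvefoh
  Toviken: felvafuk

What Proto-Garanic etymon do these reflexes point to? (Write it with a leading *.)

Position 5: Bamol has e, Toviken has a. Toviken preserves a here (none of its changes turn any other segment into a), so the proto-segment is *a.
Position 7: Bamol has o, Toviken has u. Bamol preserves o here (none of its changes turn any other segment into o), so the proto-segment is *o.
Position 2: Bamol has i, Toviken has e. Bamol preserves i here (none of its changes turn any other segment into i), so the proto-segment is *i.
This points to *filvafok. Verify forward in each daughter:
Bamol: *filvafok > filvafoh > filvefoh  (by unconditioned shift, vowel merger)
Toviken: *filvafok > felvafok > felvafuk  (by vowel merger, vowel merger)
Only *filvafok yields all of Bamol filvefoh, Toviken felvafuk.

*filvafok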